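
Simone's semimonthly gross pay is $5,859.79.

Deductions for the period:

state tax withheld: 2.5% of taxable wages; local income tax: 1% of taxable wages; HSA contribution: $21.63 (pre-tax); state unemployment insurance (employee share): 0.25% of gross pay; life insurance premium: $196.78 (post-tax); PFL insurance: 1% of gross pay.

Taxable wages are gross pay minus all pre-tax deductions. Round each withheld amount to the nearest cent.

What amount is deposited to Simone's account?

HSA contribution: $21.63
Taxable wages = $5,859.79 − $21.63 = $5,838.16
State tax withheld: $5,838.16 × 0.025 = $145.95
Local income tax: $5,838.16 × 0.01 = $58.38
State unemployment insurance (employee share): $5,859.79 × 0.0025 = $14.65
PFL insurance: $5,859.79 × 0.01 = $58.60
Life insurance premium: $196.78
Total deductions = $21.63 + $145.95 + $58.38 + $14.65 + $58.60 + $196.78 = $495.99
Net pay = $5,859.79 − $495.99 = $5,363.80

$5,363.80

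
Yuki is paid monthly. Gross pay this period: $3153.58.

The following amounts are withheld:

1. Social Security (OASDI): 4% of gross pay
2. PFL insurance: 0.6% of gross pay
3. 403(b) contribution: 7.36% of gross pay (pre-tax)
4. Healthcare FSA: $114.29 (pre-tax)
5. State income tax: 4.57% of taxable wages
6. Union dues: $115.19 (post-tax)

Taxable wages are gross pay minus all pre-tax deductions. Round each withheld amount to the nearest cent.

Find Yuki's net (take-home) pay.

$2418.65

Healthcare FSA: $114.29
403(b) contribution: $3153.58 × 0.0736 = $232.10
Pre-tax total = $114.29 + $232.10 = $346.39
Taxable wages = $3153.58 − $346.39 = $2807.19
State income tax: $2807.19 × 0.0457 = $128.29
PFL insurance: $3153.58 × 0.006 = $18.92
Social Security (OASDI): $3153.58 × 0.04 = $126.14
Union dues: $115.19
Total deductions = $114.29 + $232.10 + $128.29 + $18.92 + $126.14 + $115.19 = $734.93
Net pay = $3153.58 − $734.93 = $2418.65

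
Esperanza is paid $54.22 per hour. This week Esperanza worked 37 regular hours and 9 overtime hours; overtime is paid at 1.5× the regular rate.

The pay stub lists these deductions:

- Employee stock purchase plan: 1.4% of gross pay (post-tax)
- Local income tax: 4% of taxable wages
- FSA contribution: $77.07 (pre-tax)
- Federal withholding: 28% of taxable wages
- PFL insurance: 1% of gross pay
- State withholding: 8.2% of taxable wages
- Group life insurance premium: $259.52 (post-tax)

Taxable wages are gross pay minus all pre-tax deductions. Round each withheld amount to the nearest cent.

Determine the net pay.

Regular pay: 37 × $54.22 = $2,006.14
Overtime pay: 9 × $54.22 × 1.5 = $731.97
Gross pay = $2,006.14 + $731.97 = $2,738.11
FSA contribution: $77.07
Taxable wages = $2,738.11 − $77.07 = $2,661.04
State withholding: $2,661.04 × 0.082 = $218.21
Local income tax: $2,661.04 × 0.04 = $106.44
Federal withholding: $2,661.04 × 0.28 = $745.09
PFL insurance: $2,738.11 × 0.01 = $27.38
Employee stock purchase plan: $2,738.11 × 0.014 = $38.33
Group life insurance premium: $259.52
Total deductions = $77.07 + $218.21 + $106.44 + $745.09 + $27.38 + $38.33 + $259.52 = $1,472.04
Net pay = $2,738.11 − $1,472.04 = $1,266.07

$1,266.07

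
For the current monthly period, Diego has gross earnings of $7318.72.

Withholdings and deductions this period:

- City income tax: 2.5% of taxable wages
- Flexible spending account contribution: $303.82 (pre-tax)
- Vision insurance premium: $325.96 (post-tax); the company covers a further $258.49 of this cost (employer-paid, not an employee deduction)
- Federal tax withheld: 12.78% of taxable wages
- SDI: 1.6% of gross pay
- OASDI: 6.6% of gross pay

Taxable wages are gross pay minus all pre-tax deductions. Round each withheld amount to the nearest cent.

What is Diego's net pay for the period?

Flexible spending account contribution: $303.82
Taxable wages = $7318.72 − $303.82 = $7014.90
City income tax: $7014.90 × 0.025 = $175.37
Federal tax withheld: $7014.90 × 0.1278 = $896.50
OASDI: $7318.72 × 0.066 = $483.04
SDI: $7318.72 × 0.016 = $117.10
Vision insurance premium: $325.96
(Employer's $258.49 toward vision insurance premium is not withheld from the employee.)
Total deductions = $303.82 + $175.37 + $896.50 + $483.04 + $117.10 + $325.96 = $2301.79
Net pay = $7318.72 − $2301.79 = $5016.93

$5016.93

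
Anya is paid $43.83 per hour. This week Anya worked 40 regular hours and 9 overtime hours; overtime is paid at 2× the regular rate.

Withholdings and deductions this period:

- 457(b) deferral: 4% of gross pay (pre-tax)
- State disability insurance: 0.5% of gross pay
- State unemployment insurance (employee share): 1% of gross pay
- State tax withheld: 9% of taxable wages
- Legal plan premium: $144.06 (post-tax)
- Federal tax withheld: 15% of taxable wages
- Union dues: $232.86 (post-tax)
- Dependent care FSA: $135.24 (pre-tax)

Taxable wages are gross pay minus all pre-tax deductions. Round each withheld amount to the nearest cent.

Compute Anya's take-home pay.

$1,336.91

Regular pay: 40 × $43.83 = $1,753.20
Overtime pay: 9 × $43.83 × 2 = $788.94
Gross pay = $1,753.20 + $788.94 = $2,542.14
Dependent care FSA: $135.24
457(b) deferral: $2,542.14 × 0.04 = $101.69
Pre-tax total = $135.24 + $101.69 = $236.93
Taxable wages = $2,542.14 − $236.93 = $2,305.21
Federal tax withheld: $2,305.21 × 0.15 = $345.78
State tax withheld: $2,305.21 × 0.09 = $207.47
State unemployment insurance (employee share): $2,542.14 × 0.01 = $25.42
State disability insurance: $2,542.14 × 0.005 = $12.71
Legal plan premium: $144.06
Union dues: $232.86
Total deductions = $135.24 + $101.69 + $345.78 + $207.47 + $25.42 + $12.71 + $144.06 + $232.86 = $1,205.23
Net pay = $2,542.14 − $1,205.23 = $1,336.91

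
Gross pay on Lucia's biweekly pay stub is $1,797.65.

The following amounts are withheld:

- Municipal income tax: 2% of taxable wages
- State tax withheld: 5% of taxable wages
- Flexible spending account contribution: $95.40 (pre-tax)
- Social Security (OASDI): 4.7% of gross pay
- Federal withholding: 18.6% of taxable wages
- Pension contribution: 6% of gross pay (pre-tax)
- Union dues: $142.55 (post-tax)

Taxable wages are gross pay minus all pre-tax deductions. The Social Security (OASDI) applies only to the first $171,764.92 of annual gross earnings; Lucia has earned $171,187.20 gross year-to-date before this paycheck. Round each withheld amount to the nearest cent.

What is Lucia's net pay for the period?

Flexible spending account contribution: $95.40
Pension contribution: $1,797.65 × 0.06 = $107.86
Pre-tax total = $95.40 + $107.86 = $203.26
Taxable wages = $1,797.65 − $203.26 = $1,594.39
Federal withholding: $1,594.39 × 0.186 = $296.56
Municipal income tax: $1,594.39 × 0.02 = $31.89
State tax withheld: $1,594.39 × 0.05 = $79.72
Social Security (OASDI): only $171,764.92 − $171,187.20 = $577.72 of this check is subject → $577.72 × 0.047 = $27.15
Union dues: $142.55
Total deductions = $95.40 + $107.86 + $296.56 + $31.89 + $79.72 + $27.15 + $142.55 = $781.13
Net pay = $1,797.65 − $781.13 = $1,016.52

$1,016.52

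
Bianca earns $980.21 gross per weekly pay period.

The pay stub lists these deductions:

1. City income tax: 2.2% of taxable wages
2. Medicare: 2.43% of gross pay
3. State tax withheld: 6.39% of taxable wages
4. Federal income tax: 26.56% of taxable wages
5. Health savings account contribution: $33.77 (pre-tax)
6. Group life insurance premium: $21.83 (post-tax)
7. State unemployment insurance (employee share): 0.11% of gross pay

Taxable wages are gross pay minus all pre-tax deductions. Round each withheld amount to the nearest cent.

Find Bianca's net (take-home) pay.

Health savings account contribution: $33.77
Taxable wages = $980.21 − $33.77 = $946.44
City income tax: $946.44 × 0.022 = $20.82
State tax withheld: $946.44 × 0.0639 = $60.48
Federal income tax: $946.44 × 0.2656 = $251.37
State unemployment insurance (employee share): $980.21 × 0.0011 = $1.08
Medicare: $980.21 × 0.0243 = $23.82
Group life insurance premium: $21.83
Total deductions = $33.77 + $20.82 + $60.48 + $251.37 + $1.08 + $23.82 + $21.83 = $413.17
Net pay = $980.21 − $413.17 = $567.04

$567.04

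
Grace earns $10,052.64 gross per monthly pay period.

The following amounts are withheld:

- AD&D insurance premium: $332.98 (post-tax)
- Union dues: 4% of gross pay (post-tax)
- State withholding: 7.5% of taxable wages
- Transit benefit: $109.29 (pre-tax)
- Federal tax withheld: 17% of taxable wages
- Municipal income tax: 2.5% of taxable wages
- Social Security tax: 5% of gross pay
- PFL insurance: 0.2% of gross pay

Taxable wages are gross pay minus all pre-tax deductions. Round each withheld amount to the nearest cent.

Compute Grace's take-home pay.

Transit benefit: $109.29
Taxable wages = $10,052.64 − $109.29 = $9,943.35
Federal tax withheld: $9,943.35 × 0.17 = $1,690.37
Municipal income tax: $9,943.35 × 0.025 = $248.58
State withholding: $9,943.35 × 0.075 = $745.75
Social Security tax: $10,052.64 × 0.05 = $502.63
PFL insurance: $10,052.64 × 0.002 = $20.11
Union dues: $10,052.64 × 0.04 = $402.11
AD&D insurance premium: $332.98
Total deductions = $109.29 + $1,690.37 + $248.58 + $745.75 + $502.63 + $20.11 + $402.11 + $332.98 = $4,051.82
Net pay = $10,052.64 − $4,051.82 = $6,000.82

$6,000.82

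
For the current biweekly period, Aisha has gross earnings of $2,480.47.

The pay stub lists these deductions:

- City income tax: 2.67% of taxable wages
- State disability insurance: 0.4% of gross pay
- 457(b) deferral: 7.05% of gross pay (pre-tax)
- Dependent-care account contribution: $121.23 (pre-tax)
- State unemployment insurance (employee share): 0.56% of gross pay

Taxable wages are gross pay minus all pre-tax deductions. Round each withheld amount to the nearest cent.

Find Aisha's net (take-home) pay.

$2,102.24

Dependent-care account contribution: $121.23
457(b) deferral: $2,480.47 × 0.0705 = $174.87
Pre-tax total = $121.23 + $174.87 = $296.10
Taxable wages = $2,480.47 − $296.10 = $2,184.37
City income tax: $2,184.37 × 0.0267 = $58.32
State unemployment insurance (employee share): $2,480.47 × 0.0056 = $13.89
State disability insurance: $2,480.47 × 0.004 = $9.92
Total deductions = $121.23 + $174.87 + $58.32 + $13.89 + $9.92 = $378.23
Net pay = $2,480.47 − $378.23 = $2,102.24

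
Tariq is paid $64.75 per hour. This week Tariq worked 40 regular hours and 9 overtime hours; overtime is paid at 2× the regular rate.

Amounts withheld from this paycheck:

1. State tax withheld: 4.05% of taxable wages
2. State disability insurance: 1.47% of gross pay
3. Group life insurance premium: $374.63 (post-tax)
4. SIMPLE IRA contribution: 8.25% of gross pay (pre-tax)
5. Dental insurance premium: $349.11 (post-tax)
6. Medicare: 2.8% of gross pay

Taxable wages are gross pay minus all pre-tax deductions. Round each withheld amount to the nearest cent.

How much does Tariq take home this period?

Regular pay: 40 × $64.75 = $2,590.00
Overtime pay: 9 × $64.75 × 2 = $1,165.50
Gross pay = $2,590.00 + $1,165.50 = $3,755.50
SIMPLE IRA contribution: $3,755.50 × 0.0825 = $309.83
Taxable wages = $3,755.50 − $309.83 = $3,445.67
State tax withheld: $3,445.67 × 0.0405 = $139.55
Medicare: $3,755.50 × 0.028 = $105.15
State disability insurance: $3,755.50 × 0.0147 = $55.21
Dental insurance premium: $349.11
Group life insurance premium: $374.63
Total deductions = $309.83 + $139.55 + $105.15 + $55.21 + $349.11 + $374.63 = $1,333.48
Net pay = $3,755.50 − $1,333.48 = $2,422.02

$2,422.02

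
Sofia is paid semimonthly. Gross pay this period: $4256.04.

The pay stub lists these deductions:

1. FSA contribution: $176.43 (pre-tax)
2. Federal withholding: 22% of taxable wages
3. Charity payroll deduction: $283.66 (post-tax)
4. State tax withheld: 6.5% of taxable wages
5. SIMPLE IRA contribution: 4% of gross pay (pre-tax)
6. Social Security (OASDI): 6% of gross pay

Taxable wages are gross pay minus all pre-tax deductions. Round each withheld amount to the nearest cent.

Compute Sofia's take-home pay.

SIMPLE IRA contribution: $4256.04 × 0.04 = $170.24
FSA contribution: $176.43
Pre-tax total = $170.24 + $176.43 = $346.67
Taxable wages = $4256.04 − $346.67 = $3909.37
Federal withholding: $3909.37 × 0.22 = $860.06
State tax withheld: $3909.37 × 0.065 = $254.11
Social Security (OASDI): $4256.04 × 0.06 = $255.36
Charity payroll deduction: $283.66
Total deductions = $170.24 + $176.43 + $860.06 + $254.11 + $255.36 + $283.66 = $1999.86
Net pay = $4256.04 − $1999.86 = $2256.18

$2256.18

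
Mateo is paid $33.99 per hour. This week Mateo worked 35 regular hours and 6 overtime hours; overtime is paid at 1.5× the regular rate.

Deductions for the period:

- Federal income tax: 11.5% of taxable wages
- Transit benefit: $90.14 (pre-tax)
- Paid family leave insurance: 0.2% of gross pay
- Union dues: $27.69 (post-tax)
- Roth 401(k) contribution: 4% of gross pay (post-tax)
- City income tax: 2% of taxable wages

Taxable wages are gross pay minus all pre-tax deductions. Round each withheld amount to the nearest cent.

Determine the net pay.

Regular pay: 35 × $33.99 = $1189.65
Overtime pay: 6 × $33.99 × 1.5 = $305.91
Gross pay = $1189.65 + $305.91 = $1495.56
Transit benefit: $90.14
Taxable wages = $1495.56 − $90.14 = $1405.42
City income tax: $1405.42 × 0.02 = $28.11
Federal income tax: $1405.42 × 0.115 = $161.62
Paid family leave insurance: $1495.56 × 0.002 = $2.99
Union dues: $27.69
Roth 401(k) contribution: $1495.56 × 0.04 = $59.82
Total deductions = $90.14 + $28.11 + $161.62 + $2.99 + $27.69 + $59.82 = $370.37
Net pay = $1495.56 − $370.37 = $1125.19

$1125.19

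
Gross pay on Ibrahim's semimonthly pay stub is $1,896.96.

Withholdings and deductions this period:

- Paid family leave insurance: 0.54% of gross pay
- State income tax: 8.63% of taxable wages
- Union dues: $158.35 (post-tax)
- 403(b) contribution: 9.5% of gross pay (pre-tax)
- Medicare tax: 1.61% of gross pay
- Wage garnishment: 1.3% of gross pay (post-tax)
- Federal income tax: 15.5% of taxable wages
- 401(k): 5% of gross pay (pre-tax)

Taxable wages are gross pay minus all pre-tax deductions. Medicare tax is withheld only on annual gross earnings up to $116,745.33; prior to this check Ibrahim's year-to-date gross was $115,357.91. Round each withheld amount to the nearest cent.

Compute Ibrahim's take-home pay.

$1,014.95

403(b) contribution: $1,896.96 × 0.095 = $180.21
401(k): $1,896.96 × 0.05 = $94.85
Pre-tax total = $180.21 + $94.85 = $275.06
Taxable wages = $1,896.96 − $275.06 = $1,621.90
Federal income tax: $1,621.90 × 0.155 = $251.39
State income tax: $1,621.90 × 0.0863 = $139.97
Medicare tax: only $116,745.33 − $115,357.91 = $1,387.42 of this check is subject → $1,387.42 × 0.0161 = $22.34
Paid family leave insurance: $1,896.96 × 0.0054 = $10.24
Union dues: $158.35
Wage garnishment: $1,896.96 × 0.013 = $24.66
Total deductions = $180.21 + $94.85 + $251.39 + $139.97 + $22.34 + $10.24 + $158.35 + $24.66 = $882.01
Net pay = $1,896.96 − $882.01 = $1,014.95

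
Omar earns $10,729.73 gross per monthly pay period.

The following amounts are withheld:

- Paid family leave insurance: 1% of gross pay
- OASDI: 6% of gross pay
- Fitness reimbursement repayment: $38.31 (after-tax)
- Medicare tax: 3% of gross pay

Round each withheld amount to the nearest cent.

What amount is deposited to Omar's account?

Paid family leave insurance: $10,729.73 × 0.01 = $107.30
OASDI: $10,729.73 × 0.06 = $643.78
Medicare tax: $10,729.73 × 0.03 = $321.89
Fitness reimbursement repayment: $38.31
Total deductions = $107.30 + $643.78 + $321.89 + $38.31 = $1,111.28
Net pay = $10,729.73 − $1,111.28 = $9,618.45

$9,618.45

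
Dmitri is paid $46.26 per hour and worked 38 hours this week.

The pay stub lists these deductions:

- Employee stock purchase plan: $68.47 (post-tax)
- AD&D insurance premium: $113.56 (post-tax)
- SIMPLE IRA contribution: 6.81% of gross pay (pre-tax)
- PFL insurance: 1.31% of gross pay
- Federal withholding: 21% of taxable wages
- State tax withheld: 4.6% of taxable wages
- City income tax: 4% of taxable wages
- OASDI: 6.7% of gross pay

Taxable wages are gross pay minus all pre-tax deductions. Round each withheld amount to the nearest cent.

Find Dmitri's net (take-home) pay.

Gross pay: 38 × $46.26 = $1,757.88
SIMPLE IRA contribution: $1,757.88 × 0.0681 = $119.71
Taxable wages = $1,757.88 − $119.71 = $1,638.17
City income tax: $1,638.17 × 0.04 = $65.53
Federal withholding: $1,638.17 × 0.21 = $344.02
State tax withheld: $1,638.17 × 0.046 = $75.36
OASDI: $1,757.88 × 0.067 = $117.78
PFL insurance: $1,757.88 × 0.0131 = $23.03
Employee stock purchase plan: $68.47
AD&D insurance premium: $113.56
Total deductions = $119.71 + $65.53 + $344.02 + $75.36 + $117.78 + $23.03 + $68.47 + $113.56 = $927.46
Net pay = $1,757.88 − $927.46 = $830.42

$830.42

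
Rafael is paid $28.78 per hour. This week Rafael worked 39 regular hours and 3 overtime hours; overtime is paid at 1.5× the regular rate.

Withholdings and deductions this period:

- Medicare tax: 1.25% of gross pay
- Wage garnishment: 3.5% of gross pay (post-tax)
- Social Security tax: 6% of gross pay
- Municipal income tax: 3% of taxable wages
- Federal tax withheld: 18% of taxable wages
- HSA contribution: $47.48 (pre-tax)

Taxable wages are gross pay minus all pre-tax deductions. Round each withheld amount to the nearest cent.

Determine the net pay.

$816.93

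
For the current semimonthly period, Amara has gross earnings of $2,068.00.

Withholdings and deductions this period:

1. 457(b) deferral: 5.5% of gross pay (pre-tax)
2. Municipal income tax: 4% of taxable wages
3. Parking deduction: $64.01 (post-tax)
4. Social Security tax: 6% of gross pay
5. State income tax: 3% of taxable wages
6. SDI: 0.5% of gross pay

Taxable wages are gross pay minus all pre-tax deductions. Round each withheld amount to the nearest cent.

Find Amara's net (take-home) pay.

$1,619.03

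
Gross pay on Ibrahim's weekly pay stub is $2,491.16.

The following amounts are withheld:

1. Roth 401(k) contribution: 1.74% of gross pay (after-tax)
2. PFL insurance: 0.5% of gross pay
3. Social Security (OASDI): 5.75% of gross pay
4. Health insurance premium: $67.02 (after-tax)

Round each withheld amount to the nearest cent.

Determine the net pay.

Social Security (OASDI): $2,491.16 × 0.0575 = $143.24
PFL insurance: $2,491.16 × 0.005 = $12.46
Health insurance premium: $67.02
Roth 401(k) contribution: $2,491.16 × 0.0174 = $43.35
Total deductions = $143.24 + $12.46 + $67.02 + $43.35 = $266.07
Net pay = $2,491.16 − $266.07 = $2,225.09

$2,225.09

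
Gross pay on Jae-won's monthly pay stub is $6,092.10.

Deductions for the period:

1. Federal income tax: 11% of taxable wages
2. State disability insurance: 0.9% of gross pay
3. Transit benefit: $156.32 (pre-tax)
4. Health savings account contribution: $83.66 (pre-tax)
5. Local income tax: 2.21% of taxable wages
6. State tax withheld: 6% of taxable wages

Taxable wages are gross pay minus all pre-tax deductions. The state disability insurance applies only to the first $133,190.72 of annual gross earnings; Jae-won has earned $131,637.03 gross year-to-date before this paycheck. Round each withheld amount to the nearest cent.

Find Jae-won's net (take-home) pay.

Transit benefit: $156.32
Health savings account contribution: $83.66
Pre-tax total = $156.32 + $83.66 = $239.98
Taxable wages = $6,092.10 − $239.98 = $5,852.12
Local income tax: $5,852.12 × 0.0221 = $129.33
Federal income tax: $5,852.12 × 0.11 = $643.73
State tax withheld: $5,852.12 × 0.06 = $351.13
State disability insurance: only $133,190.72 − $131,637.03 = $1,553.69 of this check is subject → $1,553.69 × 0.009 = $13.98
Total deductions = $156.32 + $83.66 + $129.33 + $643.73 + $351.13 + $13.98 = $1,378.15
Net pay = $6,092.10 − $1,378.15 = $4,713.95

$4,713.95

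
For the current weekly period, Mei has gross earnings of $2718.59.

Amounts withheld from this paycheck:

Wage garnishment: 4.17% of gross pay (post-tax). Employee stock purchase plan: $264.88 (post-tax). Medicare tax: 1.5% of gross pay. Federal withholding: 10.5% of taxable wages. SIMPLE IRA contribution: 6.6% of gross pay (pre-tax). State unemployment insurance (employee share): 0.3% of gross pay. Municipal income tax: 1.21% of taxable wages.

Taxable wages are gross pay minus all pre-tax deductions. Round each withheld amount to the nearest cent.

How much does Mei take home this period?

SIMPLE IRA contribution: $2718.59 × 0.066 = $179.43
Taxable wages = $2718.59 − $179.43 = $2539.16
Municipal income tax: $2539.16 × 0.0121 = $30.72
Federal withholding: $2539.16 × 0.105 = $266.61
Medicare tax: $2718.59 × 0.015 = $40.78
State unemployment insurance (employee share): $2718.59 × 0.003 = $8.16
Wage garnishment: $2718.59 × 0.0417 = $113.37
Employee stock purchase plan: $264.88
Total deductions = $179.43 + $30.72 + $266.61 + $40.78 + $8.16 + $113.37 + $264.88 = $903.95
Net pay = $2718.59 − $903.95 = $1814.64

$1814.64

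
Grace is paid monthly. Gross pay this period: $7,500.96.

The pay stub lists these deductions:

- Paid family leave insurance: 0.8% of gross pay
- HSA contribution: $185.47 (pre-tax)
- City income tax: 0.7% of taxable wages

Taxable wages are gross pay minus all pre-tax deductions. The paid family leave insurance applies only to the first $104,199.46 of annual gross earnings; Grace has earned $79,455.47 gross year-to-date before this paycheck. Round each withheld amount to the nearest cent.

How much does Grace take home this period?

HSA contribution: $185.47
Taxable wages = $7,500.96 − $185.47 = $7,315.49
City income tax: $7,315.49 × 0.007 = $51.21
Paid family leave insurance: cap not yet reached, full $7,500.96 is subject → $7,500.96 × 0.008 = $60.01
Total deductions = $185.47 + $51.21 + $60.01 = $296.69
Net pay = $7,500.96 − $296.69 = $7,204.27

$7,204.27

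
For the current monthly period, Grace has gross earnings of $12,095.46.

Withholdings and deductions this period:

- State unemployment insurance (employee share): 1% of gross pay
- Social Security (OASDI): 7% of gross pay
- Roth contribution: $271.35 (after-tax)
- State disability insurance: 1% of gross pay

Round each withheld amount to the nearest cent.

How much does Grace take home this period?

State disability insurance: $12,095.46 × 0.01 = $120.95
Social Security (OASDI): $12,095.46 × 0.07 = $846.68
State unemployment insurance (employee share): $12,095.46 × 0.01 = $120.95
Roth contribution: $271.35
Total deductions = $120.95 + $846.68 + $120.95 + $271.35 = $1,359.93
Net pay = $12,095.46 − $1,359.93 = $10,735.53

$10,735.53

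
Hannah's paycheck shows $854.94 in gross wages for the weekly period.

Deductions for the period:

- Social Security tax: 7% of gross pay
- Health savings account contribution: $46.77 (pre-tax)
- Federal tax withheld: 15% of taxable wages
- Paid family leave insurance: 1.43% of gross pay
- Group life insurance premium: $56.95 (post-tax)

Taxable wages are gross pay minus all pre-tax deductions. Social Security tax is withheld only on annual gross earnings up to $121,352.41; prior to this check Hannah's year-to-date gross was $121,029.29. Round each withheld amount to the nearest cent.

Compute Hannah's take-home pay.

$595.14

Health savings account contribution: $46.77
Taxable wages = $854.94 − $46.77 = $808.17
Federal tax withheld: $808.17 × 0.15 = $121.23
Social Security tax: only $121,352.41 − $121,029.29 = $323.12 of this check is subject → $323.12 × 0.07 = $22.62
Paid family leave insurance: $854.94 × 0.0143 = $12.23
Group life insurance premium: $56.95
Total deductions = $46.77 + $121.23 + $22.62 + $12.23 + $56.95 = $259.80
Net pay = $854.94 − $259.80 = $595.14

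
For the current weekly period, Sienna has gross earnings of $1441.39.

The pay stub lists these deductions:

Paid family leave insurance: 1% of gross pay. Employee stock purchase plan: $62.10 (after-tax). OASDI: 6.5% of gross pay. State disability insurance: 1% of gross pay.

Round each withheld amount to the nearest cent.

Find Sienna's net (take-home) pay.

$1256.78

Paid family leave insurance: $1441.39 × 0.01 = $14.41
State disability insurance: $1441.39 × 0.01 = $14.41
OASDI: $1441.39 × 0.065 = $93.69
Employee stock purchase plan: $62.10
Total deductions = $14.41 + $14.41 + $93.69 + $62.10 = $184.61
Net pay = $1441.39 − $184.61 = $1256.78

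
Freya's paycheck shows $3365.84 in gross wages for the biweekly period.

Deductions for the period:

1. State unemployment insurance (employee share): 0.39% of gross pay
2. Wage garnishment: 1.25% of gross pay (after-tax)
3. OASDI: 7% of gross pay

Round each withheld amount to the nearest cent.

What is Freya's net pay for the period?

$3075.03

OASDI: $3365.84 × 0.07 = $235.61
State unemployment insurance (employee share): $3365.84 × 0.0039 = $13.13
Wage garnishment: $3365.84 × 0.0125 = $42.07
Total deductions = $235.61 + $13.13 + $42.07 = $290.81
Net pay = $3365.84 − $290.81 = $3075.03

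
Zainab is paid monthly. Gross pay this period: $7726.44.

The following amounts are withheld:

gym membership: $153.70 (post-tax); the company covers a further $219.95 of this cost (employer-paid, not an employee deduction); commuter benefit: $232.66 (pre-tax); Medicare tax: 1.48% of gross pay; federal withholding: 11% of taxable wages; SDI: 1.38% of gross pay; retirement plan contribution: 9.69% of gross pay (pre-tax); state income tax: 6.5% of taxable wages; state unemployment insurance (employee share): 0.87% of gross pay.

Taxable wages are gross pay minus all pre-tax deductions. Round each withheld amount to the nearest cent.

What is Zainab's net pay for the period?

Commuter benefit: $232.66
Retirement plan contribution: $7726.44 × 0.0969 = $748.69
Pre-tax total = $232.66 + $748.69 = $981.35
Taxable wages = $7726.44 − $981.35 = $6745.09
Federal withholding: $6745.09 × 0.11 = $741.96
State income tax: $6745.09 × 0.065 = $438.43
SDI: $7726.44 × 0.0138 = $106.62
State unemployment insurance (employee share): $7726.44 × 0.0087 = $67.22
Medicare tax: $7726.44 × 0.0148 = $114.35
Gym membership: $153.70
(Employer's $219.95 toward gym membership is not withheld from the employee.)
Total deductions = $232.66 + $748.69 + $741.96 + $438.43 + $106.62 + $67.22 + $114.35 + $153.70 = $2603.63
Net pay = $7726.44 − $2603.63 = $5122.81

$5122.81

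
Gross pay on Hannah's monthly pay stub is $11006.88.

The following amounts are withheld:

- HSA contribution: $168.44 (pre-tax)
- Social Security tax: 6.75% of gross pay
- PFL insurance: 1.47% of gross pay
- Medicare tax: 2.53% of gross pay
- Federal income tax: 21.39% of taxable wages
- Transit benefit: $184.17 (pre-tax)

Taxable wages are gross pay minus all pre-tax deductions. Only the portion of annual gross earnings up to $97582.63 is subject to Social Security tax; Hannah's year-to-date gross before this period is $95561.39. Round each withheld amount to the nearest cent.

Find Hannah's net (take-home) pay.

$7798.62

Transit benefit: $184.17
HSA contribution: $168.44
Pre-tax total = $184.17 + $168.44 = $352.61
Taxable wages = $11006.88 − $352.61 = $10654.27
Federal income tax: $10654.27 × 0.2139 = $2278.95
Social Security tax: only $97582.63 − $95561.39 = $2021.24 of this check is subject → $2021.24 × 0.0675 = $136.43
PFL insurance: $11006.88 × 0.0147 = $161.80
Medicare tax: $11006.88 × 0.0253 = $278.47
Total deductions = $184.17 + $168.44 + $2278.95 + $136.43 + $161.80 + $278.47 = $3208.26
Net pay = $11006.88 − $3208.26 = $7798.62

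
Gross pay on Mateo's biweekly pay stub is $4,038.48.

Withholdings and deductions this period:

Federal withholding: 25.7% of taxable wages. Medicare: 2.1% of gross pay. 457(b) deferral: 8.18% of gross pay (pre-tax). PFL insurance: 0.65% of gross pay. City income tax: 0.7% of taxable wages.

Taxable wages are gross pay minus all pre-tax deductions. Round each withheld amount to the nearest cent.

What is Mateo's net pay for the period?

457(b) deferral: $4,038.48 × 0.0818 = $330.35
Taxable wages = $4,038.48 − $330.35 = $3,708.13
City income tax: $3,708.13 × 0.007 = $25.96
Federal withholding: $3,708.13 × 0.257 = $952.99
Medicare: $4,038.48 × 0.021 = $84.81
PFL insurance: $4,038.48 × 0.0065 = $26.25
Total deductions = $330.35 + $25.96 + $952.99 + $84.81 + $26.25 = $1,420.36
Net pay = $4,038.48 − $1,420.36 = $2,618.12

$2,618.12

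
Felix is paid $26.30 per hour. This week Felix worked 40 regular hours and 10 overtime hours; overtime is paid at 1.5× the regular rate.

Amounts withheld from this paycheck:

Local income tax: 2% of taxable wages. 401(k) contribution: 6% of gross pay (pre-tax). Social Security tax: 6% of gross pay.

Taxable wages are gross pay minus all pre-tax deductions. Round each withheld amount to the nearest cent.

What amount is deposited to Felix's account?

Regular pay: 40 × $26.30 = $1,052.00
Overtime pay: 10 × $26.30 × 1.5 = $394.50
Gross pay = $1,052.00 + $394.50 = $1,446.50
401(k) contribution: $1,446.50 × 0.06 = $86.79
Taxable wages = $1,446.50 − $86.79 = $1,359.71
Local income tax: $1,359.71 × 0.02 = $27.19
Social Security tax: $1,446.50 × 0.06 = $86.79
Total deductions = $86.79 + $27.19 + $86.79 = $200.77
Net pay = $1,446.50 − $200.77 = $1,245.73

$1,245.73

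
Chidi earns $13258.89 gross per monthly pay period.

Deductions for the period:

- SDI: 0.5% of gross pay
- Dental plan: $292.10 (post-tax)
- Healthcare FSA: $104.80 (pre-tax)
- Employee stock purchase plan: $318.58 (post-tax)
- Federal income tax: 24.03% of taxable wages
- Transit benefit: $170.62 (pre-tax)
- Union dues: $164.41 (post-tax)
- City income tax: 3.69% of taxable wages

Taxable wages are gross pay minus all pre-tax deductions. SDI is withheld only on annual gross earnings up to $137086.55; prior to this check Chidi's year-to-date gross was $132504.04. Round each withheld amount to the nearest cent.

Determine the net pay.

Healthcare FSA: $104.80
Transit benefit: $170.62
Pre-tax total = $104.80 + $170.62 = $275.42
Taxable wages = $13258.89 − $275.42 = $12983.47
City income tax: $12983.47 × 0.0369 = $479.09
Federal income tax: $12983.47 × 0.2403 = $3119.93
SDI: only $137086.55 − $132504.04 = $4582.51 of this check is subject → $4582.51 × 0.005 = $22.91
Employee stock purchase plan: $318.58
Union dues: $164.41
Dental plan: $292.10
Total deductions = $104.80 + $170.62 + $479.09 + $3119.93 + $22.91 + $318.58 + $164.41 + $292.10 = $4672.44
Net pay = $13258.89 − $4672.44 = $8586.45

$8586.45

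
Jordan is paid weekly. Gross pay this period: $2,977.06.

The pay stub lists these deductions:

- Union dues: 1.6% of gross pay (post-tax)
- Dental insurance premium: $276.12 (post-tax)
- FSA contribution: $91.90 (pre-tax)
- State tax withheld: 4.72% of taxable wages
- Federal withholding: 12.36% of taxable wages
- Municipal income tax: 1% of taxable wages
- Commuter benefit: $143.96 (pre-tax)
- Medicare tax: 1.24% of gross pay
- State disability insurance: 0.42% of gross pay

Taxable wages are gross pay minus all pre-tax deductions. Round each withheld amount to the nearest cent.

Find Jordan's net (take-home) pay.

Commuter benefit: $143.96
FSA contribution: $91.90
Pre-tax total = $143.96 + $91.90 = $235.86
Taxable wages = $2,977.06 − $235.86 = $2,741.20
State tax withheld: $2,741.20 × 0.0472 = $129.38
Federal withholding: $2,741.20 × 0.1236 = $338.81
Municipal income tax: $2,741.20 × 0.01 = $27.41
State disability insurance: $2,977.06 × 0.0042 = $12.50
Medicare tax: $2,977.06 × 0.0124 = $36.92
Dental insurance premium: $276.12
Union dues: $2,977.06 × 0.016 = $47.63
Total deductions = $143.96 + $91.90 + $129.38 + $338.81 + $27.41 + $12.50 + $36.92 + $276.12 + $47.63 = $1,104.63
Net pay = $2,977.06 − $1,104.63 = $1,872.43

$1,872.43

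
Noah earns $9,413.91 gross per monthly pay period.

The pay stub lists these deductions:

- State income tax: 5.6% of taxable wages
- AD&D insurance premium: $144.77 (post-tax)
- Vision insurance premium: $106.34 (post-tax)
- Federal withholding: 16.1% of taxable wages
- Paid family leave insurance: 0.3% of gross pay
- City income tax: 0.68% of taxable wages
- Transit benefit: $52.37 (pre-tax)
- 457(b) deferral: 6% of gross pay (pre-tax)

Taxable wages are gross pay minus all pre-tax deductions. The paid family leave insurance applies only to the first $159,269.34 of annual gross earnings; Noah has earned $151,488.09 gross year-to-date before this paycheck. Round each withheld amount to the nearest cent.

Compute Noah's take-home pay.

$6,553.55

Transit benefit: $52.37
457(b) deferral: $9,413.91 × 0.06 = $564.83
Pre-tax total = $52.37 + $564.83 = $617.20
Taxable wages = $9,413.91 − $617.20 = $8,796.71
Federal withholding: $8,796.71 × 0.161 = $1,416.27
State income tax: $8,796.71 × 0.056 = $492.62
City income tax: $8,796.71 × 0.0068 = $59.82
Paid family leave insurance: only $159,269.34 − $151,488.09 = $7,781.25 of this check is subject → $7,781.25 × 0.003 = $23.34
Vision insurance premium: $106.34
AD&D insurance premium: $144.77
Total deductions = $52.37 + $564.83 + $1,416.27 + $492.62 + $59.82 + $23.34 + $106.34 + $144.77 = $2,860.36
Net pay = $9,413.91 − $2,860.36 = $6,553.55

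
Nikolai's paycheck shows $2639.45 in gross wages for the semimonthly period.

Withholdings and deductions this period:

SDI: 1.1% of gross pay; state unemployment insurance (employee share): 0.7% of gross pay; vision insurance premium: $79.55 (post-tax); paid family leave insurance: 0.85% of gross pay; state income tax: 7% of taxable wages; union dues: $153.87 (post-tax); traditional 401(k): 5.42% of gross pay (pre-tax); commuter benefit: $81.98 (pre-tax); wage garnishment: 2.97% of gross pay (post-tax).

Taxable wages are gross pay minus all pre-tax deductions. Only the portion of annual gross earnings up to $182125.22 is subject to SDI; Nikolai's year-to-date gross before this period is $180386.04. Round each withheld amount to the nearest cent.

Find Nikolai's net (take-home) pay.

$1873.54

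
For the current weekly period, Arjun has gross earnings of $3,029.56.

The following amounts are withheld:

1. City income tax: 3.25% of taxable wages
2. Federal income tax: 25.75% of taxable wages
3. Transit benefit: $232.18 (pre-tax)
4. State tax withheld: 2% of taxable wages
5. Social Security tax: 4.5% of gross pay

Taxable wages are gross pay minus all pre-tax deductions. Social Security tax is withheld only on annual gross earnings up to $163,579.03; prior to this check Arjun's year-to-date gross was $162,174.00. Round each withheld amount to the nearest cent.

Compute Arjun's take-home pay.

$1,866.96

Transit benefit: $232.18
Taxable wages = $3,029.56 − $232.18 = $2,797.38
Federal income tax: $2,797.38 × 0.2575 = $720.33
City income tax: $2,797.38 × 0.0325 = $90.91
State tax withheld: $2,797.38 × 0.02 = $55.95
Social Security tax: only $163,579.03 − $162,174.00 = $1,405.03 of this check is subject → $1,405.03 × 0.045 = $63.23
Total deductions = $232.18 + $720.33 + $90.91 + $55.95 + $63.23 = $1,162.60
Net pay = $3,029.56 − $1,162.60 = $1,866.96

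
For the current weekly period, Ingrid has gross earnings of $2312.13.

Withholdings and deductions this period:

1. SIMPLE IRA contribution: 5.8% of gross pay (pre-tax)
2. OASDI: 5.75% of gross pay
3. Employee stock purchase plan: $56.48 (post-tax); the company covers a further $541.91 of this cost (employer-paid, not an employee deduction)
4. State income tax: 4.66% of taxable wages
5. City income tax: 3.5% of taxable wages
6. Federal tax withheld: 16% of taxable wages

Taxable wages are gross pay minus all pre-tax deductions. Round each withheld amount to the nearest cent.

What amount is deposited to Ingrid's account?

SIMPLE IRA contribution: $2312.13 × 0.058 = $134.10
Taxable wages = $2312.13 − $134.10 = $2178.03
State income tax: $2178.03 × 0.0466 = $101.50
Federal tax withheld: $2178.03 × 0.16 = $348.48
City income tax: $2178.03 × 0.035 = $76.23
OASDI: $2312.13 × 0.0575 = $132.95
Employee stock purchase plan: $56.48
(Employer's $541.91 toward employee stock purchase plan is not withheld from the employee.)
Total deductions = $134.10 + $101.50 + $348.48 + $76.23 + $132.95 + $56.48 = $849.74
Net pay = $2312.13 − $849.74 = $1462.39

$1462.39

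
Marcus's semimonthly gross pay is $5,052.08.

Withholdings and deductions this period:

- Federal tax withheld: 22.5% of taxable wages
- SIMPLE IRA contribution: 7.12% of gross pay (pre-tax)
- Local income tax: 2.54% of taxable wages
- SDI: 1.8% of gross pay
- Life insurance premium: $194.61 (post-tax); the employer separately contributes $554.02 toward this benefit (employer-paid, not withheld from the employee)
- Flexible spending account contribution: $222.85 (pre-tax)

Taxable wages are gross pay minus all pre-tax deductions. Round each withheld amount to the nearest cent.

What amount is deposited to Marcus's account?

Flexible spending account contribution: $222.85
SIMPLE IRA contribution: $5,052.08 × 0.0712 = $359.71
Pre-tax total = $222.85 + $359.71 = $582.56
Taxable wages = $5,052.08 − $582.56 = $4,469.52
Federal tax withheld: $4,469.52 × 0.225 = $1,005.64
Local income tax: $4,469.52 × 0.0254 = $113.53
SDI: $5,052.08 × 0.018 = $90.94
Life insurance premium: $194.61
(Employer's $554.02 toward life insurance premium is not withheld from the employee.)
Total deductions = $222.85 + $359.71 + $1,005.64 + $113.53 + $90.94 + $194.61 = $1,987.28
Net pay = $5,052.08 − $1,987.28 = $3,064.80

$3,064.80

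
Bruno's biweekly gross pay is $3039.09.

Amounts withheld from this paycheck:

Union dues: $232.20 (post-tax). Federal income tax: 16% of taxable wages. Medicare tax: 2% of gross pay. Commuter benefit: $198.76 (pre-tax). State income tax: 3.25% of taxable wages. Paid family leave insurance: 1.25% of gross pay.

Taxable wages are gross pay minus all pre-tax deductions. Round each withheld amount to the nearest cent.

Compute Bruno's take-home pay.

Commuter benefit: $198.76
Taxable wages = $3039.09 − $198.76 = $2840.33
Federal income tax: $2840.33 × 0.16 = $454.45
State income tax: $2840.33 × 0.0325 = $92.31
Paid family leave insurance: $3039.09 × 0.0125 = $37.99
Medicare tax: $3039.09 × 0.02 = $60.78
Union dues: $232.20
Total deductions = $198.76 + $454.45 + $92.31 + $37.99 + $60.78 + $232.20 = $1076.49
Net pay = $3039.09 − $1076.49 = $1962.60

$1962.60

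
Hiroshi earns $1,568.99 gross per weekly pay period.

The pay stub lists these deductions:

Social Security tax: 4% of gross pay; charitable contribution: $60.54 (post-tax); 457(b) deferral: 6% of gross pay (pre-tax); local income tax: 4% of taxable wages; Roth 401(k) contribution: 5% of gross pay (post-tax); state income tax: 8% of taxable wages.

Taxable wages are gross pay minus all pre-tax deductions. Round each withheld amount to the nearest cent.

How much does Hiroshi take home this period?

457(b) deferral: $1,568.99 × 0.06 = $94.14
Taxable wages = $1,568.99 − $94.14 = $1,474.85
State income tax: $1,474.85 × 0.08 = $117.99
Local income tax: $1,474.85 × 0.04 = $58.99
Social Security tax: $1,568.99 × 0.04 = $62.76
Charitable contribution: $60.54
Roth 401(k) contribution: $1,568.99 × 0.05 = $78.45
Total deductions = $94.14 + $117.99 + $58.99 + $62.76 + $60.54 + $78.45 = $472.87
Net pay = $1,568.99 − $472.87 = $1,096.12

$1,096.12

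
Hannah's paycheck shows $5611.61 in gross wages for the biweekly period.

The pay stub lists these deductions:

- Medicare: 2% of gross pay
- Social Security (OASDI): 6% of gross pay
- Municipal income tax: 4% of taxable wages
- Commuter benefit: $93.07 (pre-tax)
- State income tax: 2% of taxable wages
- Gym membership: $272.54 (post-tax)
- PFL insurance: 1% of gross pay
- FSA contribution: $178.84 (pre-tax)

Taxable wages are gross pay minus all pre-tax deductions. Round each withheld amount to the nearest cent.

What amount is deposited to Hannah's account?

FSA contribution: $178.84
Commuter benefit: $93.07
Pre-tax total = $178.84 + $93.07 = $271.91
Taxable wages = $5611.61 − $271.91 = $5339.70
State income tax: $5339.70 × 0.02 = $106.79
Municipal income tax: $5339.70 × 0.04 = $213.59
Social Security (OASDI): $5611.61 × 0.06 = $336.70
Medicare: $5611.61 × 0.02 = $112.23
PFL insurance: $5611.61 × 0.01 = $56.12
Gym membership: $272.54
Total deductions = $178.84 + $93.07 + $106.79 + $213.59 + $336.70 + $112.23 + $56.12 + $272.54 = $1369.88
Net pay = $5611.61 − $1369.88 = $4241.73

$4241.73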